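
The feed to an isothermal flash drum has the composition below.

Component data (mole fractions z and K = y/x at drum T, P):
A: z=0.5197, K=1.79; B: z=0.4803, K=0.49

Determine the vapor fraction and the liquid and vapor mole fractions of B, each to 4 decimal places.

Rachford–Rice: g(ψ) = Σ zᵢ(Kᵢ−1)/(1+ψ(Kᵢ−1)) = 0.
g(0) = ΣzᵢKᵢ − 1 = 0.1656 and g(1) = 1 − Σzᵢ/Kᵢ = -0.2705, so a root lies in (0, 1).
Binary case is linear: z₁(K₁−1)(1+ψ(K₂−1)) + z₂(K₂−1)(1+ψ(K₁−1)) = 0
⇒ ψ = [z₁(K₁−1)+z₂(K₂−1)] / [−(K₁−1)(K₂−1)] = 0.16561/0.40290 = 0.4110
Compositions from xᵢ = zᵢ/(1+ψ(Kᵢ−1)), yᵢ = Kᵢxᵢ:
  A: x = 0.3923, y = 0.7022
  B: x = 0.6077, y = 0.2978

ψ = 0.4110, x_B = 0.6077, y_B = 0.2978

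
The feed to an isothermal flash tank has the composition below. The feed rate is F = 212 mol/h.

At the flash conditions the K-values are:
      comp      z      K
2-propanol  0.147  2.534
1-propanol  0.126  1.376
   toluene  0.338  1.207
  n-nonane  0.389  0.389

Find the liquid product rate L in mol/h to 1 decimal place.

Rachford–Rice: g(V/F) = Σ zᵢ(Kᵢ−1)/(1+V/F(Kᵢ−1)) = 0.
Feasibility: ΣzᵢKᵢ = 1.105, Σzᵢ/Kᵢ = 1.430 — both > 1, two phases present.
Iterate (Newton) starting at V/F = 0.5:
  V/F = 0.500: g = -0.1113, g' = -0.436 → V/F = 0.245
  V/F = 0.245: g = -0.0056, g' = -0.412 → V/F = 0.231
Converged at V/F = 0.231.
Then V = V/F·F = 0.2313·212 = 49.0 mol/h and L = F − V = 163.0 mol/h.

L = 163.0 mol/h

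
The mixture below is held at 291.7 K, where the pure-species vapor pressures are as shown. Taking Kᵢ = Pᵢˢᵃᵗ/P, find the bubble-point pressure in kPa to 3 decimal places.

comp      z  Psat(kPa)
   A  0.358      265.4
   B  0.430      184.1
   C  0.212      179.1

Pbub = 212.145 kPa

At the bubble point ψ → 0, so ΣzᵢKᵢ = 1 with Kᵢ = Pᵢˢᵃᵗ/P ⇒ P = ΣzᵢPᵢˢᵃᵗ.
P = 0.358·265.4 + 0.430·184.1 + 0.212·179.1 = 212.145 kPa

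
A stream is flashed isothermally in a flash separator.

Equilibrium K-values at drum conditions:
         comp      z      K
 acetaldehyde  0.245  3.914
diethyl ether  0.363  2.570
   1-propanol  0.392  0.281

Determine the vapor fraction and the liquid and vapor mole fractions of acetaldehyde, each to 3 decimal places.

Let ψ = V/F and solve Σ zᵢ(Kᵢ−1)/(1+ψ(Kᵢ−1)) = 0.
Feasibility: ΣzᵢKᵢ = 2.002, Σzᵢ/Kᵢ = 1.599 — both > 1, two phases present.
Iterate (Newton) starting at ψ = 0.64:
  ψ = 0.640: g = 0.0114, g' = -1.171 → ψ = 0.650
Converged at ψ = 0.650.
Compositions from xᵢ = zᵢ/(1+ψ(Kᵢ−1)), yᵢ = Kᵢxᵢ:
  acetaldehyde: x = 0.085, y = 0.331
  diethyl ether: x = 0.180, y = 0.462
  1-propanol: x = 0.736, y = 0.207

ψ = 0.650, x_acetaldehyde = 0.085, y_acetaldehyde = 0.331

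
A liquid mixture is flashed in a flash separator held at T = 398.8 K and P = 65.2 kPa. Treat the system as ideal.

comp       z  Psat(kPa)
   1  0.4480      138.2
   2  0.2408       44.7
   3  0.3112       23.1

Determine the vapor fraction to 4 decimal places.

ψ = 0.3793

Raoult's law: Kᵢ = Pᵢˢᵃᵗ/P = Pᵢˢᵃᵗ/65.2.
  K_1 = 138.2/65.2 = 2.119632, K_2 = 44.7/65.2 = 0.685583, K_3 = 23.1/65.2 = 0.354294
Let ψ = V/F and solve Σ zᵢ(Kᵢ−1)/(1+ψ(Kᵢ−1)) = 0.
Check two-phase: ΣzᵢKᵢ = 1.2249 > 1 and Σzᵢ/Kᵢ = 1.4410 > 1, so g(0) = 0.2249 > 0 and g(1) = -0.4410 < 0.
Newton iteration, ψ⁰ = 0.5:
  ψ = 0.5000: g = -0.06501, g' = -0.5473 → ψ = 0.3812
  ψ = 0.3812: g = -0.00103, g' = -0.5349 → ψ = 0.3793
Converged at ψ = 0.3793.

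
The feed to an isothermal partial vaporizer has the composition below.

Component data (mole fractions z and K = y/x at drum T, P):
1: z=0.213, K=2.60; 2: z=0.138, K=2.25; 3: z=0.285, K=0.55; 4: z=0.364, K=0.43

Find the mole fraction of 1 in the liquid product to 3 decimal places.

Material balance + equilibrium reduce to Σ zᵢ(Kᵢ−1)/(1+ψ(Kᵢ−1)) = 0.
g(0) = ΣzᵢKᵢ − 1 = 0.178 and g(1) = 1 − Σzᵢ/Kᵢ = -0.508, so a root lies in (0, 1).
Newton–Raphson from ψ = 0.5:
  ψ = 0.500: g = -0.1602, g' = -0.577 → ψ = 0.223
  ψ = 0.223: g = 0.0061, g' = -0.655 → ψ = 0.232
Converged at ψ = 0.232.
Compositions from xᵢ = zᵢ/(1+ψ(Kᵢ−1)), yᵢ = Kᵢxᵢ:
  1: x = 0.155, y = 0.404
  2: x = 0.107, y = 0.241
  3: x = 0.318, y = 0.175
  4: x = 0.419, y = 0.180

x_1 = 0.155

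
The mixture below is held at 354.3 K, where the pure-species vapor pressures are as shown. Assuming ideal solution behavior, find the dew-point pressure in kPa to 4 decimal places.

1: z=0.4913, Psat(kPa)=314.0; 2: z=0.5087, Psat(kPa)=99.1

Pdew = 149.3017 kPa

At the dew point ψ → 1, so Σzᵢ/Kᵢ = 1 with Kᵢ = Pᵢˢᵃᵗ/P ⇒ 1/P = Σzᵢ/Pᵢˢᵃᵗ.
1/P = 0.4913/314.0 + 0.5087/99.1 = 0.0066978 ⇒ P = 149.3017 kPa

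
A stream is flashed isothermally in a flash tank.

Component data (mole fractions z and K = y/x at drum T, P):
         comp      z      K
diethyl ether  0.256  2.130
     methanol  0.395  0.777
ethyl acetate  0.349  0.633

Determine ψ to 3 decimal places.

Rachford–Rice: g(ψ) = Σ zᵢ(Kᵢ−1)/(1+ψ(Kᵢ−1)) = 0.
g(0) = ΣzᵢKᵢ − 1 = 0.073 and g(1) = 1 − Σzᵢ/Kᵢ = -0.180, so a root lies in (0, 1).
Newton iteration, ψ⁰ = 0.62:
  ψ = 0.620: g = -0.0979, g' = -0.218 → ψ = 0.171
  ψ = 0.171: g = 0.0141, g' = -0.304 → ψ = 0.218
  ψ = 0.218: g = 0.0004, g' = -0.288 → ψ = 0.219
Converged at ψ = 0.219.

ψ = 0.219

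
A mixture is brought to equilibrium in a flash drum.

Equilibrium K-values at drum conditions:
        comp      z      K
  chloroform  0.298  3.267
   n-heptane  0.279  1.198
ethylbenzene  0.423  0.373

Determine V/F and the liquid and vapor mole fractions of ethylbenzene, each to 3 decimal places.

Newton–Raphson from V/F = 0.6:
  V/F = 0.600: g = -0.0896, g' = -0.711 → V/F = 0.474
  V/F = 0.474: g = -0.0013, g' = -0.702 → V/F = 0.472
Converged at V/F = 0.472.
Compositions from xᵢ = zᵢ/(1+V/F(Kᵢ−1)), yᵢ = Kᵢxᵢ:
  chloroform: x = 0.144, y = 0.470
  n-heptane: x = 0.255, y = 0.306
  ethylbenzene: x = 0.601, y = 0.224

V/F = 0.472, x_ethylbenzene = 0.601, y_ethylbenzene = 0.224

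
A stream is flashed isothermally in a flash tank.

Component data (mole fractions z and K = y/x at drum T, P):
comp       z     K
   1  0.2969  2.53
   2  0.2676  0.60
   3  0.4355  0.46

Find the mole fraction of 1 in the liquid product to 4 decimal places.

Newton–Raphson from ψ = 0.5:
  ψ = 0.5000: g = -0.19858, g' = -0.5283 → ψ = 0.1241
  ψ = 0.1241: g = 0.01707, g' = -0.6842 → ψ = 0.1491
  ψ = 0.1491: g = 0.00031, g' = -0.6595 → ψ = 0.1495
Converged at ψ = 0.1495.
Compositions from xᵢ = zᵢ/(1+ψ(Kᵢ−1)), yᵢ = Kᵢxᵢ:
  1: x = 0.2416, y = 0.6113
  2: x = 0.2846, y = 0.1708
  3: x = 0.4738, y = 0.2179

x_1 = 0.2416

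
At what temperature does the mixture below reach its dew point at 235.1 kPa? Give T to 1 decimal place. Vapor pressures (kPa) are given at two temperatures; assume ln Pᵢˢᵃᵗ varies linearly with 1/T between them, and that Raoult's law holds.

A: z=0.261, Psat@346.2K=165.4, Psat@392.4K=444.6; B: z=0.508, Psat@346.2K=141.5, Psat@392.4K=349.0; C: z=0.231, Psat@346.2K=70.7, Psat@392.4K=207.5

Dew-point temperature: Σzᵢ·P/Pᵢˢᵃᵗ(T) = 1. Interpolate ln Pᵢˢᵃᵗ = aᵢ + bᵢ/T.
  T = 346.2 K: ΣzᵢP/Pᵢˢᵃᵗ = 1.9832
  T = 392.4 K: ΣzᵢP/Pᵢˢᵃᵗ = 0.7419
  T = 369.3 K: ΣzᵢP/Pᵢˢᵃᵗ = 1.1754
  T = 380.9 K: ΣzᵢP/Pᵢˢᵃᵗ = 0.9263
  T = 375.1 K: ΣzᵢP/Pᵢˢᵃᵗ = 1.0415
  T = 378.0 K: ΣzᵢP/Pᵢˢᵃᵗ = 0.9817
Interpolating between 375.1 K and 378.0 K gives T ≈ 377.1 K.

T = 377.1 K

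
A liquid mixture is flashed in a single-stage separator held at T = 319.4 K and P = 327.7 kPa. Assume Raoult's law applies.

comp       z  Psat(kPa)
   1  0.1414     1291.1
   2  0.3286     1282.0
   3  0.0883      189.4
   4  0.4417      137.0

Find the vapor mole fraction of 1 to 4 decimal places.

Raoult's law: Kᵢ = Pᵢˢᵃᵗ/P = Pᵢˢᵃᵗ/327.7.
  K_1 = 1291.1/327.7 = 3.939884, K_2 = 1282.0/327.7 = 3.912115, K_3 = 189.4/327.7 = 0.577968, K_4 = 137.0/327.7 = 0.418065
Let β = V/F and solve Σ zᵢ(Kᵢ−1)/(1+β(Kᵢ−1)) = 0.
Feasibility: ΣzᵢKᵢ = 2.0783, Σzᵢ/Kᵢ = 1.3292 — both > 1, two phases present.
Newton iteration, β⁰ = 0.7:
  β = 0.7000: g = -0.03573, g' = -0.8901 → β = 0.6599
Converged at β = 0.6599.
Compositions from xᵢ = zᵢ/(1+β(Kᵢ−1)), yᵢ = Kᵢxᵢ:
  1: x = 0.0481, y = 0.1895
  2: x = 0.1125, y = 0.4400
  3: x = 0.1224, y = 0.0707
  4: x = 0.7171, y = 0.2998

y_1 = 0.1895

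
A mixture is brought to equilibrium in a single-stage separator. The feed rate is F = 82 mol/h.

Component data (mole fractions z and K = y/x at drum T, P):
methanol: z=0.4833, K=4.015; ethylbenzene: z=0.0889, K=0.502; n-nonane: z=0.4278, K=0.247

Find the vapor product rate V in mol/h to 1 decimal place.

Material balance + equilibrium reduce to Σ zᵢ(Kᵢ−1)/(1+ψ(Kᵢ−1)) = 0.
g(0) = ΣzᵢKᵢ − 1 = 1.0907 and g(1) = 1 − Σzᵢ/Kᵢ = -1.0294, so a root lies in (0, 1).
Newton iteration, ψ⁰ = 0.5:
  ψ = 0.5000: g = 0.00551, g' = -1.3618 → ψ = 0.5040
Converged at ψ = 0.5040.
Then V = ψ·F = 0.5040·82 = 41.3 mol/h and L = F − V = 40.7 mol/h.

V = 41.3 mol/h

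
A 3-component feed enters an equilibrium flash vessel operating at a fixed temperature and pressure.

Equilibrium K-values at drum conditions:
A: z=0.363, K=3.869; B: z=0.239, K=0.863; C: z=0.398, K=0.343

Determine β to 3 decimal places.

β = 0.504

Newton–Raphson from β = 0.5:
  β = 0.500: g = 0.0032, g' = -0.890 → β = 0.504
Converged at β = 0.504.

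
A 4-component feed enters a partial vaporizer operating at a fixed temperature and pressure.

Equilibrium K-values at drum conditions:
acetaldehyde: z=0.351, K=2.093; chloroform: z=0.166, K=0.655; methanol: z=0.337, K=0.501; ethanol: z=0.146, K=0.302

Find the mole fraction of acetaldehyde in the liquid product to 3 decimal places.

x_acetaldehyde = 0.316

Material balance + equilibrium reduce to Σ zᵢ(Kᵢ−1)/(1+V/F(Kᵢ−1)) = 0.
g(0) = ΣzᵢKᵢ − 1 = 0.056 and g(1) = 1 − Σzᵢ/Kᵢ = -0.577, so a root lies in (0, 1).
Newton iteration, V/F⁰ = 0.5:
  V/F = 0.500: g = -0.2017, g' = -0.521 → V/F = 0.113
  V/F = 0.113: g = -0.0069, g' = -0.532 → V/F = 0.100
Converged at V/F = 0.100.
Compositions from xᵢ = zᵢ/(1+V/F(Kᵢ−1)), yᵢ = Kᵢxᵢ:
  acetaldehyde: x = 0.316, y = 0.662
  chloroform: x = 0.172, y = 0.113
  methanol: x = 0.355, y = 0.178
  ethanol: x = 0.157, y = 0.047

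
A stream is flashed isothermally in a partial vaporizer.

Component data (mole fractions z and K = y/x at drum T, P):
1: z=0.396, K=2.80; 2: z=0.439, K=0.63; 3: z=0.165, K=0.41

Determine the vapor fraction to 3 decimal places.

ψ = 0.569

Newton–Raphson from ψ = 0.38:
  ψ = 0.380: g = 0.1088, g' = -0.629 → ψ = 0.553
  ψ = 0.553: g = 0.0086, g' = -0.544 → ψ = 0.569
Converged at ψ = 0.569.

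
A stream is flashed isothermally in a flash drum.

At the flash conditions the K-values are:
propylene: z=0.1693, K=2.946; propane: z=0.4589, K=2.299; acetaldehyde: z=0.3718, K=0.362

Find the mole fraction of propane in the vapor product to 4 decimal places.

y_propane = 0.5423

Material balance + equilibrium reduce to Σ zᵢ(Kᵢ−1)/(1+V/F(Kᵢ−1)) = 0.
Check two-phase: ΣzᵢKᵢ = 1.6884 > 1 and Σzᵢ/Kᵢ = 1.2841 > 1, so g(0) = 0.6884 > 0 and g(1) = -0.2841 < 0.
Iterate (Newton) starting at V/F = 0.49:
  V/F = 0.4900: g = 0.18781, g' = -0.7774 → V/F = 0.7316
  V/F = 0.7316: g = -0.00325, g' = -0.8449 → V/F = 0.7277
Converged at V/F = 0.7277.
Compositions from xᵢ = zᵢ/(1+V/F(Kᵢ−1)), yᵢ = Kᵢxᵢ:
  propylene: x = 0.0701, y = 0.2064
  propane: x = 0.2359, y = 0.5423
  acetaldehyde: x = 0.6940, y = 0.2512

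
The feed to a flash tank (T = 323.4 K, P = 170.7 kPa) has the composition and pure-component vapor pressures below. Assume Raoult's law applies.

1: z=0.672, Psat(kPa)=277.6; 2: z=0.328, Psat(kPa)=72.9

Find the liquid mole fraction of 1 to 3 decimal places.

Raoult's law: Kᵢ = Pᵢˢᵃᵗ/P = Pᵢˢᵃᵗ/170.7.
  K_1 = 277.6/170.7 = 1.62624, K_2 = 72.9/170.7 = 0.42707
Material balance + equilibrium reduce to Σ zᵢ(Kᵢ−1)/(1+V/F(Kᵢ−1)) = 0.
g(0) = ΣzᵢKᵢ − 1 = 0.233 and g(1) = 1 − Σzᵢ/Kᵢ = -0.181, so a root lies in (0, 1).
Binary case is linear: z₁(K₁−1)(1+V/F(K₂−1)) + z₂(K₂−1)(1+V/F(K₁−1)) = 0
⇒ V/F = [z₁(K₁−1)+z₂(K₂−1)] / [−(K₁−1)(K₂−1)] = 0.2329/0.3588 = 0.649
Compositions from xᵢ = zᵢ/(1+V/F(Kᵢ−1)), yᵢ = Kᵢxᵢ:
  1: x = 0.478, y = 0.777
  2: x = 0.522, y = 0.223

x_1 = 0.478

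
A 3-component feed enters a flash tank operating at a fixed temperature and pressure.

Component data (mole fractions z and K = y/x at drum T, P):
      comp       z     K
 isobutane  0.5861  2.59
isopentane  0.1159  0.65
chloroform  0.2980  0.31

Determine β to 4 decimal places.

β = 0.6882

Rachford–Rice: g(β) = Σ zᵢ(Kᵢ−1)/(1+β(Kᵢ−1)) = 0.
Check two-phase: ΣzᵢKᵢ = 1.6857 > 1 and Σzᵢ/Kᵢ = 1.3659 > 1, so g(0) = 0.6857 > 0 and g(1) = -0.3659 < 0.
Newton iteration, β⁰ = 0.5:
  β = 0.5000: g = 0.15607, g' = -0.8114 → β = 0.6923
  β = 0.6923: g = -0.00364, g' = -0.8806 → β = 0.6882
Converged at β = 0.6882.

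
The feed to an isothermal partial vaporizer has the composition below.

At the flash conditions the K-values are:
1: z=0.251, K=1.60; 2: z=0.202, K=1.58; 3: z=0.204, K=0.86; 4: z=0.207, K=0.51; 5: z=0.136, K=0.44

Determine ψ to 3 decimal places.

ψ = 0.248

Rachford–Rice: g(ψ) = Σ zᵢ(Kᵢ−1)/(1+ψ(Kᵢ−1)) = 0.
g(0) = ΣzᵢKᵢ − 1 = 0.062 and g(1) = 1 − Σzᵢ/Kᵢ = -0.237, so a root lies in (0, 1).
Newton–Raphson from ψ = 0.66:
  ψ = 0.660: g = -0.1096, g' = -0.303 → ψ = 0.298
  ψ = 0.298: g = -0.0123, g' = -0.248 → ψ = 0.248
Converged at ψ = 0.248.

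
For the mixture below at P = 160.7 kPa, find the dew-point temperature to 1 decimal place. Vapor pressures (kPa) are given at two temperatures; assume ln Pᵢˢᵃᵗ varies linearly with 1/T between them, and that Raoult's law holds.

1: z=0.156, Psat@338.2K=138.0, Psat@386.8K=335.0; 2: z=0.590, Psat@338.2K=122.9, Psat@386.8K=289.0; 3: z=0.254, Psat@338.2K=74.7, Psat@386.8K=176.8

T = 359.4 K

Dew-point temperature: Σzᵢ·P/Pᵢˢᵃᵗ(T) = 1. Interpolate ln Pᵢˢᵃᵗ = aᵢ + bᵢ/T.
  T = 338.2 K: ΣzᵢP/Pᵢˢᵃᵗ = 1.4995
  T = 386.8 K: ΣzᵢP/Pᵢˢᵃᵗ = 0.6338
  T = 362.5 K: ΣzᵢP/Pᵢˢᵃᵗ = 0.9471
  T = 350.4 K: ΣzᵢP/Pᵢˢᵃᵗ = 1.1812
  T = 356.4 K: ΣzᵢP/Pᵢˢᵃᵗ = 1.0567
  T = 359.4 K: ΣzᵢP/Pᵢˢᵃᵗ = 1.0008
  T = 360.9 K: ΣzᵢP/Pᵢˢᵃᵗ = 0.9744
Interpolating between 359.4 K and 360.9 K gives T ≈ 359.4 K.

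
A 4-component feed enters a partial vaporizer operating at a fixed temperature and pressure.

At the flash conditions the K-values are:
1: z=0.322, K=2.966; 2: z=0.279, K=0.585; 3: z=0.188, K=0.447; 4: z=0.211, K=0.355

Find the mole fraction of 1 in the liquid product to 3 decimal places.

x_1 = 0.212

Let ψ = V/F and solve Σ zᵢ(Kᵢ−1)/(1+ψ(Kᵢ−1)) = 0.
g(0) = ΣzᵢKᵢ − 1 = 0.277 and g(1) = 1 − Σzᵢ/Kᵢ = -0.600, so a root lies in (0, 1).
Newton iteration, ψ⁰ = 0.7:
  ψ = 0.700: g = -0.3145, g' = -0.761 → ψ = 0.287
  ψ = 0.287: g = -0.0170, g' = -0.784 → ψ = 0.265
Converged at ψ = 0.265.
Compositions from xᵢ = zᵢ/(1+ψ(Kᵢ−1)), yᵢ = Kᵢxᵢ:
  1: x = 0.212, y = 0.628
  2: x = 0.314, y = 0.183
  3: x = 0.220, y = 0.098
  4: x = 0.255, y = 0.090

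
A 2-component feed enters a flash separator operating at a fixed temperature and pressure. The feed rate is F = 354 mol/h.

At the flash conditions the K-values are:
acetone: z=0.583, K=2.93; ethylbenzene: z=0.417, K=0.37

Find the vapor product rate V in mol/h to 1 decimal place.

V = 251.1 mol/h

Material balance + equilibrium reduce to Σ zᵢ(Kᵢ−1)/(1+ψ(Kᵢ−1)) = 0.
Check two-phase: ΣzᵢKᵢ = 1.862 > 1 and Σzᵢ/Kᵢ = 1.326 > 1, so g(0) = 0.862 > 0 and g(1) = -0.326 < 0.
Newton–Raphson from ψ = 0.35:
  ψ = 0.350: g = 0.3345, g' = -1.046 → ψ = 0.670
  ψ = 0.670: g = 0.0362, g' = -0.909 → ψ = 0.710
  ψ = 0.710: g = -0.0004, g' = -0.928 → ψ = 0.709
Converged at ψ = 0.709.
Then V = ψ·F = 0.7093·354 = 251.1 mol/h and L = F − V = 102.9 mol/h.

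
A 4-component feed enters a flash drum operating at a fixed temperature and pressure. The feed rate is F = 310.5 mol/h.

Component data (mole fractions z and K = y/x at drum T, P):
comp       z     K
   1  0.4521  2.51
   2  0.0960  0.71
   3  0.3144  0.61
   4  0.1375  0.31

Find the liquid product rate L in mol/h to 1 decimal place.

L = 122.8 mol/h

Material balance + equilibrium reduce to Σ zᵢ(Kᵢ−1)/(1+V/F(Kᵢ−1)) = 0.
g(0) = ΣzᵢKᵢ − 1 = 0.4373 and g(1) = 1 − Σzᵢ/Kᵢ = -0.2743, so a root lies in (0, 1).
Newton–Raphson from V/F = 0.5:
  V/F = 0.5000: g = 0.05926, g' = -0.5721 → V/F = 0.6036
  V/F = 0.6036: g = 0.00046, g' = -0.5681 → V/F = 0.6044
Converged at V/F = 0.6044.
Then V = V/F·F = 0.6044·310.5 = 187.7 mol/h and L = F − V = 122.8 mol/h.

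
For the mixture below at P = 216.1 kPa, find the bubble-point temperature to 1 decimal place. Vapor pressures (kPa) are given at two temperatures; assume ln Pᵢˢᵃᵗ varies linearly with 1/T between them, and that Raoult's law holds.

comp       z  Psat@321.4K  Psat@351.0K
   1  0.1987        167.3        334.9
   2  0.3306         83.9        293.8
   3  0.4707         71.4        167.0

T = 347.2 K

Bubble-point temperature: ΣzᵢPᵢˢᵃᵗ(T) = P. Interpolate ln Pᵢˢᵃᵗ = aᵢ + bᵢ/T.
  T = 321.4 K: ΣzᵢPᵢˢᵃᵗ = 94.59 kPa
  T = 351.0 K: ΣzᵢPᵢˢᵃᵗ = 242.28 kPa
  T = 336.2 K: ΣzᵢPᵢˢᵃᵗ = 153.48 kPa
  T = 343.6 K: ΣzᵢPᵢˢᵃᵗ = 193.47 kPa
  T = 347.3 K: ΣzᵢPᵢˢᵃᵗ = 216.68 kPa
  T = 345.5 K: ΣzᵢPᵢˢᵃᵗ = 205.10 kPa
Interpolating between 345.5 K and 347.3 K gives T ≈ 347.2 K.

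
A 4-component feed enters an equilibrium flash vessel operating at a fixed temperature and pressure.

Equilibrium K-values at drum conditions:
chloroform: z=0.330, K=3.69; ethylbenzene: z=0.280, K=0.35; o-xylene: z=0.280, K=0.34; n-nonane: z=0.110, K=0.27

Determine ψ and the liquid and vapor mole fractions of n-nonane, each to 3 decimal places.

Newton–Raphson from ψ = 0.5:
  ψ = 0.500: g = -0.2934, g' = -1.111 → ψ = 0.236
  ψ = 0.236: g = 0.0122, g' = -1.315 → ψ = 0.245
Converged at ψ = 0.245.
Compositions from xᵢ = zᵢ/(1+ψ(Kᵢ−1)), yᵢ = Kᵢxᵢ:
  chloroform: x = 0.199, y = 0.734
  ethylbenzene: x = 0.333, y = 0.117
  o-xylene: x = 0.334, y = 0.114
  n-nonane: x = 0.134, y = 0.036

ψ = 0.245, x_n-nonane = 0.134, y_n-nonane = 0.036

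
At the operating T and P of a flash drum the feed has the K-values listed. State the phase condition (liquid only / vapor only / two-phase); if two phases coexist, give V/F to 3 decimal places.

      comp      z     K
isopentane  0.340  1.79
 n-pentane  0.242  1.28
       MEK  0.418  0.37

ΣzᵢKᵢ = 1.073; Σzᵢ/Kᵢ = 1.509.
Both exceed 1, so a two-phase solution exists.
Let ψ = V/F and solve Σ zᵢ(Kᵢ−1)/(1+ψ(Kᵢ−1)) = 0.
Newton–Raphson from ψ = 0.38:
  ψ = 0.380: g = -0.0784, g' = -0.428 → ψ = 0.197
  ψ = 0.197: g = -0.0039, g' = -0.392 → ψ = 0.187
Converged at ψ = 0.187.

two-phase, V/F = 0.187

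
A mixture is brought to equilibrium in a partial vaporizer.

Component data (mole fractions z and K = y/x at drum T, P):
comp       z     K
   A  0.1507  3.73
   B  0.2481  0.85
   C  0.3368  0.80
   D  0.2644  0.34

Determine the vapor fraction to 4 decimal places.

ψ = 0.1374

Iterate (Newton) starting at ψ = 0.5:
  ψ = 0.5000: g = -0.20157, g' = -0.4805 → ψ = 0.0805
  ψ = 0.0805: g = 0.04684, g' = -0.9029 → ψ = 0.1324
  ψ = 0.1324: g = 0.00381, g' = -0.7643 → ψ = 0.1374
Converged at ψ = 0.1374.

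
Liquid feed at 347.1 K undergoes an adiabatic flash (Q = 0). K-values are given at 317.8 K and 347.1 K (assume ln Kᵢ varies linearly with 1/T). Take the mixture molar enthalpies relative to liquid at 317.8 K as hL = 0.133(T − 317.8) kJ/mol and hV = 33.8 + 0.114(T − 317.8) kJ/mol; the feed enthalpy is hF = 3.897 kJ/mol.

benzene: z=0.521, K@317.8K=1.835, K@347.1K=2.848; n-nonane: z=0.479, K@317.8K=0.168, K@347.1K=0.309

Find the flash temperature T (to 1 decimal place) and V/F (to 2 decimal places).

T = 320.2 K, V/F = 0.11

Adiabatic flash: solve Rachford–Rice at each trial T, then check hF = ψ·hV(T) + (1−ψ)·hL(T).
  T = 317.8 K: K = (1.835, 0.168), RR gives ψ = 0.053, H_out = 1.776 kJ/mol
  T = 347.1 K: K = (2.848, 0.309), RR gives ψ = 0.495, H_out = 20.345 kJ/mol
  T = 332.5 K: K = (2.310, 0.231), RR gives ψ = 0.312, H_out = 12.414 kJ/mol
  T = 325.1 K: K = (2.063, 0.198), RR gives ψ = 0.198, H_out = 7.653 kJ/mol
  T = 321.5 K: K = (1.948, 0.183), RR gives ψ = 0.132, H_out = 4.953 kJ/mol
  T = 319.6 K: K = (1.890, 0.175), RR gives ψ = 0.093, H_out = 3.382 kJ/mol
Linear interpolation between T = 319.6 (H_out = 3.382) and T = 321.5 (H_out = 4.953) on hF = 3.897 gives T ≈ 320.2 K, at which ψ = 0.11.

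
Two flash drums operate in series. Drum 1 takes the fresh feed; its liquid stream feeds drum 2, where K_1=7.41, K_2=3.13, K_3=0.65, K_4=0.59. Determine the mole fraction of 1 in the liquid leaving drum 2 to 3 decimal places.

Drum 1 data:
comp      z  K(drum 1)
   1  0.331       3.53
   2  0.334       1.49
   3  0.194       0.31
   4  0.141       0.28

x_1 (drum 2) = 0.021

Drum 1:
Let ψ₁ = V/F and solve Σ zᵢ(Kᵢ−1)/(1+ψ₁(Kᵢ−1)) = 0.
Feasibility: ΣzᵢKᵢ = 1.766, Σzᵢ/Kᵢ = 1.447 — both > 1, two phases present.
Newton iteration, ψ₁⁰ = 0.68:
  ψ₁ = 0.680: g = -0.0205, g' = -0.940 → ψ₁ = 0.658
Converged at ψ₁ = 0.658.
Drum-1 compositions:
  1: x = 0.124, y = 0.439
  2: x = 0.253, y = 0.376
  3: x = 0.355, y = 0.110
  4: x = 0.268, y = 0.075
Drum-2 feed = drum-1 liquid: z₂ = (0.1242, 0.2526, 0.3553, 0.2679).
Drum 2:
Material balance + equilibrium reduce to Σ zᵢ(Kᵢ−1)/(1+ψ₂(Kᵢ−1)) = 0.
Feasibility: ΣzᵢKᵢ = 2.100, Σzᵢ/Kᵢ = 1.098 — both > 1, two phases present.
Newton iteration, ψ₂⁰ = 0.5:
  ψ₂ = 0.500: g = 0.1610, g' = -0.693 → ψ₂ = 0.732
  ψ₂ = 0.732: g = 0.0258, g' = -0.503 → ψ₂ = 0.784
  ψ₂ = 0.784: g = 0.0006, g' = -0.482 → ψ₂ = 0.785
Converged at ψ₂ = 0.785.
  1: x = 0.021, y = 0.153
  2: x = 0.095, y = 0.296
  3: x = 0.490, y = 0.318
  4: x = 0.395, y = 0.233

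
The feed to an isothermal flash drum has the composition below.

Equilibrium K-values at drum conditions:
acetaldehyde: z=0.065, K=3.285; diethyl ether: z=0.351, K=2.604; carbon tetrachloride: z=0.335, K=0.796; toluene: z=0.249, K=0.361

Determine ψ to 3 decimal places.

ψ = 0.623

Let ψ = V/F and solve Σ zᵢ(Kᵢ−1)/(1+ψ(Kᵢ−1)) = 0.
g(0) = ΣzᵢKᵢ − 1 = 0.484 and g(1) = 1 − Σzᵢ/Kᵢ = -0.265, so a root lies in (0, 1).
Newton iteration, ψ⁰ = 0.5:
  ψ = 0.500: g = 0.0718, g' = -0.589 → ψ = 0.622
  ψ = 0.622: g = 0.0008, g' = -0.583 → ψ = 0.623
Converged at ψ = 0.623.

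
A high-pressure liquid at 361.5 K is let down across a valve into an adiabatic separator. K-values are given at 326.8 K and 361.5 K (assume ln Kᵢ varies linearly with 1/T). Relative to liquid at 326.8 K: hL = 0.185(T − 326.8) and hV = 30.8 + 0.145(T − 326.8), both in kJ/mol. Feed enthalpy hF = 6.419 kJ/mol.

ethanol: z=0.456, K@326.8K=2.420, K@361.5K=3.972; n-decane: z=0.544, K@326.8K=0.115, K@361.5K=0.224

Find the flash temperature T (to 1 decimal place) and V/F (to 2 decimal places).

T = 331.4 K, V/F = 0.18

Adiabatic flash: solve Rachford–Rice at each trial T, then check hF = ψ·hV(T) + (1−ψ)·hL(T).
  T = 326.8 K: K = (2.420, 0.115), RR gives ψ = 0.132, H_out = 4.070 kJ/mol
  T = 361.5 K: K = (3.972, 0.224), RR gives ψ = 0.405, H_out = 18.319 kJ/mol
  T = 344.1 K: K = (3.137, 0.163), RR gives ψ = 0.290, H_out = 11.941 kJ/mol
  T = 335.5 K: K = (2.767, 0.138), RR gives ψ = 0.221, H_out = 8.336 kJ/mol
  T = 331.1 K: K = (2.588, 0.126), RR gives ψ = 0.179, H_out = 6.279 kJ/mol
  T = 333.3 K: K = (2.676, 0.132), RR gives ψ = 0.201, H_out = 7.330 kJ/mol
Linear interpolation between T = 331.1 (H_out = 6.279) and T = 333.3 (H_out = 7.330) on hF = 6.419 gives T ≈ 331.4 K, at which ψ = 0.18.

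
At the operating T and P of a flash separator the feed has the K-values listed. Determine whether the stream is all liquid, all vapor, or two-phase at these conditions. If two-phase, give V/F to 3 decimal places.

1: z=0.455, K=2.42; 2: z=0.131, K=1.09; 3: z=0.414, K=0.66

ΣzᵢKᵢ = 1.517; Σzᵢ/Kᵢ = 0.935.
Since Σzᵢ/Kᵢ < 1 the mixture is above its dew point — single vapor phase.

all vapor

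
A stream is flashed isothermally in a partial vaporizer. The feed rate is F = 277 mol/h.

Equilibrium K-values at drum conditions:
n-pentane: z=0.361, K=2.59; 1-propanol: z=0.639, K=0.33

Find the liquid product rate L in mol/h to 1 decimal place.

Let ψ = V/F and solve Σ zᵢ(Kᵢ−1)/(1+ψ(Kᵢ−1)) = 0.
Feasibility: ΣzᵢKᵢ = 1.146, Σzᵢ/Kᵢ = 2.076 — both > 1, two phases present.
Binary case is linear: z₁(K₁−1)(1+ψ(K₂−1)) + z₂(K₂−1)(1+ψ(K₁−1)) = 0
⇒ ψ = [z₁(K₁−1)+z₂(K₂−1)] / [−(K₁−1)(K₂−1)] = 0.1459/1.0653 = 0.137
Then V = ψ·F = 0.1369·277 = 37.9 mol/h and L = F − V = 239.1 mol/h.

L = 239.1 mol/h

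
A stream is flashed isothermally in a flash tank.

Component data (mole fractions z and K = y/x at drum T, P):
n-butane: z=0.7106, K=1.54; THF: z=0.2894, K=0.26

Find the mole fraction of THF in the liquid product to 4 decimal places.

x_THF = 0.4219

Newton–Raphson from V/F = 0.5:
  V/F = 0.5000: g = -0.03779, g' = -0.5278 → V/F = 0.4284
  V/F = 0.4284: g = -0.00193, g' = -0.4764 → V/F = 0.4244
  V/F = 0.4244: g = -0.00001, g' = -0.4739 → V/F = 0.4243
Converged at V/F = 0.4243.
Compositions from xᵢ = zᵢ/(1+V/F(Kᵢ−1)), yᵢ = Kᵢxᵢ:
  n-butane: x = 0.5781, y = 0.8903
  THF: x = 0.4219, y = 0.1097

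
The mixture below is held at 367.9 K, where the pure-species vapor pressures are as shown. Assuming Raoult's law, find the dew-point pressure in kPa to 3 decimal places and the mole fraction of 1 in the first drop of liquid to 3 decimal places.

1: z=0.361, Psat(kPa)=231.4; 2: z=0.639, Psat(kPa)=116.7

Pdew = 142.133 kPa, x_1 = 0.222

At the dew point ψ → 1, so Σzᵢ/Kᵢ = 1 with Kᵢ = Pᵢˢᵃᵗ/P ⇒ 1/P = Σzᵢ/Pᵢˢᵃᵗ.
1/P = 0.361/231.4 + 0.639/116.7 = 0.007036 ⇒ P = 142.133 kPa
xᵢ = zᵢP/Pᵢˢᵃᵗ ⇒ x_1 = 0.361·142.133/231.4 = 0.222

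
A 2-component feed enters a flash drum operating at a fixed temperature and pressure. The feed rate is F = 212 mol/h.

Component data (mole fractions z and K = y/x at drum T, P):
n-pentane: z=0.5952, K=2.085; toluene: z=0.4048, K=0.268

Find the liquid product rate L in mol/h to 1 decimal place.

L = 118.7 mol/h

Binary case is linear: z₁(K₁−1)(1+ψ(K₂−1)) + z₂(K₂−1)(1+ψ(K₁−1)) = 0
⇒ ψ = [z₁(K₁−1)+z₂(K₂−1)] / [−(K₁−1)(K₂−1)] = 0.34948/0.79422 = 0.4400
Then V = ψ·F = 0.4400·212 = 93.3 mol/h and L = F − V = 118.7 mol/h.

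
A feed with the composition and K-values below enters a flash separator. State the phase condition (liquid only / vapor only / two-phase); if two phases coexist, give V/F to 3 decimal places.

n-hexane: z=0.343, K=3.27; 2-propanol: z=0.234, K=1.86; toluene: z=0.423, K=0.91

ΣzᵢKᵢ = 1.942; Σzᵢ/Kᵢ = 0.696.
Since Σzᵢ/Kᵢ < 1 the mixture is above its dew point — single vapor phase.

vapor only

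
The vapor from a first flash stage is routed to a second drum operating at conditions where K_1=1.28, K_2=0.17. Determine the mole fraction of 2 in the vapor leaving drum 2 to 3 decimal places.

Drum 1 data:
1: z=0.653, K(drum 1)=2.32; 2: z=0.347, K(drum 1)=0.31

y_2 (drum 2) = 0.043

Drum 1:
Rachford–Rice: g(ψ₁) = Σ zᵢ(Kᵢ−1)/(1+ψ₁(Kᵢ−1)) = 0.
g(0) = ΣzᵢKᵢ − 1 = 0.623 and g(1) = 1 − Σzᵢ/Kᵢ = -0.401, so a root lies in (0, 1).
Newton–Raphson from ψ₁ = 0.5:
  ψ₁ = 0.500: g = 0.1537, g' = -0.798 → ψ₁ = 0.693
  ψ₁ = 0.693: g = -0.0083, g' = -0.917 → ψ₁ = 0.684
  ψ₁ = 0.684: g = -0.0000, g' = -0.906 → ψ₁ = 0.683
Converged at ψ₁ = 0.683.
Drum-1 compositions:
  1: x = 0.343, y = 0.796
  2: x = 0.657, y = 0.204
Drum-2 feed = drum-1 vapor: z₂ = (0.7964, 0.2036).
Drum 2:
Binary case is linear: z₁(K₁−1)(1+ψ₂(K₂−1)) + z₂(K₂−1)(1+ψ₂(K₁−1)) = 0
⇒ ψ₂ = [z₁(K₁−1)+z₂(K₂−1)] / [−(K₁−1)(K₂−1)] = 0.0540/0.2324 = 0.232
  1: x = 0.748, y = 0.957
  2: x = 0.252, y = 0.043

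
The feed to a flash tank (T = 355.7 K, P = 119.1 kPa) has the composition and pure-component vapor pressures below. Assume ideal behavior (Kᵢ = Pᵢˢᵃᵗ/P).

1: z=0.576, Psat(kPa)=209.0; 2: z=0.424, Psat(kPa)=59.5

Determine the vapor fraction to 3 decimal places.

Raoult's law: Kᵢ = Pᵢˢᵃᵗ/P = Pᵢˢᵃᵗ/119.1.
  K_1 = 209.0/119.1 = 1.75483, K_2 = 59.5/119.1 = 0.49958
Binary case is linear: z₁(K₁−1)(1+ψ(K₂−1)) + z₂(K₂−1)(1+ψ(K₁−1)) = 0
⇒ ψ = [z₁(K₁−1)+z₂(K₂−1)] / [−(K₁−1)(K₂−1)] = 0.2226/0.3777 = 0.589

ψ = 0.589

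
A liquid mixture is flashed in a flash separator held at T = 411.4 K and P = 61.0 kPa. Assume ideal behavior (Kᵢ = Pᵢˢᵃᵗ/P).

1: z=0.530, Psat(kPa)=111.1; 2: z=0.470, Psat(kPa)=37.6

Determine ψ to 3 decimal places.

Raoult's law: Kᵢ = Pᵢˢᵃᵗ/P = Pᵢˢᵃᵗ/61.0.
  K_1 = 111.1/61.0 = 1.82131, K_2 = 37.6/61.0 = 0.61639
Material balance + equilibrium reduce to Σ zᵢ(Kᵢ−1)/(1+ψ(Kᵢ−1)) = 0.
Check two-phase: ΣzᵢKᵢ = 1.255 > 1 and Σzᵢ/Kᵢ = 1.053 > 1, so g(0) = 0.255 > 0 and g(1) = -0.053 < 0.
Binary case is linear: z₁(K₁−1)(1+ψ(K₂−1)) + z₂(K₂−1)(1+ψ(K₁−1)) = 0
⇒ ψ = [z₁(K₁−1)+z₂(K₂−1)] / [−(K₁−1)(K₂−1)] = 0.2550/0.3151 = 0.809

ψ = 0.809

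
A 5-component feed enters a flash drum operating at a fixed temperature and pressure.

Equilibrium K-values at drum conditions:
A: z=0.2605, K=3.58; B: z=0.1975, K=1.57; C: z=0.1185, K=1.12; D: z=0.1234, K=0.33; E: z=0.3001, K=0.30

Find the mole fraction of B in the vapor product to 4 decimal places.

Material balance + equilibrium reduce to Σ zᵢ(Kᵢ−1)/(1+V/F(Kᵢ−1)) = 0.
g(0) = ΣzᵢKᵢ − 1 = 0.5061 and g(1) = 1 − Σzᵢ/Kᵢ = -0.6786, so a root lies in (0, 1).
Newton iteration, V/F⁰ = 0.5:
  V/F = 0.5000: g = -0.05300, g' = -0.8443 → V/F = 0.4372
  V/F = 0.4372: g = -0.00020, g' = -0.8417 → V/F = 0.4370
Converged at V/F = 0.4370.
Compositions from xᵢ = zᵢ/(1+V/F(Kᵢ−1)), yᵢ = Kᵢxᵢ:
  A: x = 0.1224, y = 0.4384
  B: x = 0.1581, y = 0.2482
  C: x = 0.1126, y = 0.1261
  D: x = 0.1745, y = 0.0576
  E: x = 0.4324, y = 0.1297

y_B = 0.2482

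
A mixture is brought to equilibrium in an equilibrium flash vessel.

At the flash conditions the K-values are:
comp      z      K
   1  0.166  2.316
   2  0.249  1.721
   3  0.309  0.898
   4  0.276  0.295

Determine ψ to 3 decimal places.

ψ = 0.354

Material balance + equilibrium reduce to Σ zᵢ(Kᵢ−1)/(1+ψ(Kᵢ−1)) = 0.
Check two-phase: ΣzᵢKᵢ = 1.172 > 1 and Σzᵢ/Kᵢ = 1.496 > 1, so g(0) = 0.172 > 0 and g(1) = -0.496 < 0.
Iterate (Newton) starting at ψ = 0.5:
  ψ = 0.500: g = -0.0700, g' = -0.505 → ψ = 0.361
  ψ = 0.361: g = -0.0034, g' = -0.464 → ψ = 0.354
Converged at ψ = 0.354.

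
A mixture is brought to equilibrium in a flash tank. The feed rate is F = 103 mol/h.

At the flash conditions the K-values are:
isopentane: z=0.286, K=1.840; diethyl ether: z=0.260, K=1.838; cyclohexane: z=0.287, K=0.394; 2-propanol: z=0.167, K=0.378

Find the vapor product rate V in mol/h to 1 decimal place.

Material balance + equilibrium reduce to Σ zᵢ(Kᵢ−1)/(1+V/F(Kᵢ−1)) = 0.
Check two-phase: ΣzᵢKᵢ = 1.180 > 1 and Σzᵢ/Kᵢ = 1.467 > 1, so g(0) = 0.180 > 0 and g(1) = -0.467 < 0.
Iterate (Newton) starting at V/F = 0.5:
  V/F = 0.500: g = -0.0776, g' = -0.544 → V/F = 0.357
  V/F = 0.357: g = -0.0031, g' = -0.506 → V/F = 0.351
Converged at V/F = 0.351.
Then V = V/F·F = 0.3512·103 = 36.2 mol/h and L = F − V = 66.8 mol/h.

V = 36.2 mol/h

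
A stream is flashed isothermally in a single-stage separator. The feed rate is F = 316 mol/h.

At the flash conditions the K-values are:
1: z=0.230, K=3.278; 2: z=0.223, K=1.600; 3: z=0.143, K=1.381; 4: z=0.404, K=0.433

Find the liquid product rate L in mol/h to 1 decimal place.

L = 117.0 mol/h

Rachford–Rice: g(ψ) = Σ zᵢ(Kᵢ−1)/(1+ψ(Kᵢ−1)) = 0.
g(0) = ΣzᵢKᵢ − 1 = 0.483 and g(1) = 1 − Σzᵢ/Kᵢ = -0.246, so a root lies in (0, 1).
Newton–Raphson from ψ = 0.5:
  ψ = 0.500: g = 0.0739, g' = -0.576 → ψ = 0.628
  ψ = 0.628: g = 0.0008, g' = -0.571 → ψ = 0.630
Converged at ψ = 0.630.
Then V = ψ·F = 0.6297·316 = 199.0 mol/h and L = F − V = 117.0 mol/h.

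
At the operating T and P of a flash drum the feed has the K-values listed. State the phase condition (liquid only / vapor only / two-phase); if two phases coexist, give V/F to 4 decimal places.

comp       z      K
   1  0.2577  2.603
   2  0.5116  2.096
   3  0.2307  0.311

ΣzᵢKᵢ = 1.8149; Σzᵢ/Kᵢ = 1.0849.
Both exceed 1, so a two-phase solution exists.
Rachford–Rice: g(ψ) = Σ zᵢ(Kᵢ−1)/(1+ψ(Kᵢ−1)) = 0.
Newton iteration, ψ⁰ = 0.5:
  ψ = 0.5000: g = 0.34903, g' = -0.7154 → ψ = 0.9879
  ψ = 0.9879: g = -0.06865, g' = -1.3148 → ψ = 0.9357
  ψ = 0.9357: g = -0.00529, g' = -1.1233 → ψ = 0.9310
  ψ = 0.9310: g = -0.00003, g' = -1.1090 → ψ = 0.9309
Converged at ψ = 0.9309.

two-phase, V/F = 0.9309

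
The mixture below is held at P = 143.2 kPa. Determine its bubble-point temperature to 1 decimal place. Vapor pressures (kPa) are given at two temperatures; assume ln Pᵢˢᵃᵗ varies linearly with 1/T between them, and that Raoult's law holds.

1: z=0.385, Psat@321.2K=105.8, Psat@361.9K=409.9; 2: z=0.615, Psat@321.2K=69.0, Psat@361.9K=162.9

Bubble-point temperature: ΣzᵢPᵢˢᵃᵗ(T) = P. Interpolate ln Pᵢˢᵃᵗ = aᵢ + bᵢ/T.
  T = 321.2 K: ΣzᵢPᵢˢᵃᵗ = 83.17 kPa
  T = 361.9 K: ΣzᵢPᵢˢᵃᵗ = 257.99 kPa
  T = 341.5 K: ΣzᵢPᵢˢᵃᵗ = 150.16 kPa
  T = 331.4 K: ΣzᵢPᵢˢᵃᵗ = 112.69 kPa
  T = 336.4 K: ΣzᵢPᵢˢᵃᵗ = 130.11 kPa
  T = 338.9 K: ΣzᵢPᵢˢᵃᵗ = 139.64 kPa
Interpolating between 338.9 K and 341.5 K gives T ≈ 339.8 K.

T = 339.8 K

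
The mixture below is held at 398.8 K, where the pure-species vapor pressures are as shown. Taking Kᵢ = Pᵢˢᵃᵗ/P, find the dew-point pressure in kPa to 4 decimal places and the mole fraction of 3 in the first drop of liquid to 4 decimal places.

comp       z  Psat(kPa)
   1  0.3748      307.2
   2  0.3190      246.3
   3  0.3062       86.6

Pdew = 165.2615 kPa, x_3 = 0.5843

At the dew point ψ → 1, so Σzᵢ/Kᵢ = 1 with Kᵢ = Pᵢˢᵃᵗ/P ⇒ 1/P = Σzᵢ/Pᵢˢᵃᵗ.
1/P = 0.3748/307.2 + 0.3190/246.3 + 0.3062/86.6 = 0.0060510 ⇒ P = 165.2615 kPa
xᵢ = zᵢP/Pᵢˢᵃᵗ ⇒ x_3 = 0.3062·165.2615/86.6 = 0.5843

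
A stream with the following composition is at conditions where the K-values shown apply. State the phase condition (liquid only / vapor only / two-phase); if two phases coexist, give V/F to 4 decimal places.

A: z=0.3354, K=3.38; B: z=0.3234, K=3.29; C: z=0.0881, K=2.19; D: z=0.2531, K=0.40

vapor only

ΣzᵢKᵢ = 2.4918; Σzᵢ/Kᵢ = 0.8705.
Since Σzᵢ/Kᵢ < 1 the mixture is above its dew point — single vapor phase.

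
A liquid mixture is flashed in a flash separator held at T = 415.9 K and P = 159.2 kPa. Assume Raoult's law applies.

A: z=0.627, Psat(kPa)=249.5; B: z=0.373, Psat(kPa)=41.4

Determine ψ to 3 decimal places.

Raoult's law: Kᵢ = Pᵢˢᵃᵗ/P = Pᵢˢᵃᵗ/159.2.
  K_A = 249.5/159.2 = 1.56721, K_B = 41.4/159.2 = 0.26005
Binary case is linear: z₁(K₁−1)(1+ψ(K₂−1)) + z₂(K₂−1)(1+ψ(K₁−1)) = 0
⇒ ψ = [z₁(K₁−1)+z₂(K₂−1)] / [−(K₁−1)(K₂−1)] = 0.0796/0.4197 = 0.190

ψ = 0.190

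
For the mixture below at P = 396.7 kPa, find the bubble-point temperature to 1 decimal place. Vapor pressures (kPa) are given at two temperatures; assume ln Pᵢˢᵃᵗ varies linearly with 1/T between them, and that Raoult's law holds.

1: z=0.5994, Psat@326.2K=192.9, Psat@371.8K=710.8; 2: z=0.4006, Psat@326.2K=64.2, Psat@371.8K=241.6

Bubble-point temperature: ΣzᵢPᵢˢᵃᵗ(T) = P. Interpolate ln Pᵢˢᵃᵗ = aᵢ + bᵢ/T.
  T = 326.2 K: ΣzᵢPᵢˢᵃᵗ = 141.34 kPa
  T = 371.8 K: ΣzᵢPᵢˢᵃᵗ = 522.84 kPa
  T = 349.0 K: ΣzᵢPᵢˢᵃᵗ = 283.71 kPa
  T = 360.4 K: ΣzᵢPᵢˢᵃᵗ = 388.88 kPa
  T = 366.1 K: ΣzᵢPᵢˢᵃᵗ = 451.95 kPa
  T = 363.2 K: ΣzᵢPᵢˢᵃᵗ = 418.93 kPa
Interpolating between 360.4 K and 363.2 K gives T ≈ 361.1 K.

T = 361.1 K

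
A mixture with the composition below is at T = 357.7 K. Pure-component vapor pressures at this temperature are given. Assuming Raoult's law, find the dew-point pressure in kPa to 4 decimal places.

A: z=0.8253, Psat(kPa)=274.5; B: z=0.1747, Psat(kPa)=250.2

Pdew = 269.9202 kPa

At the dew point ψ → 1, so Σzᵢ/Kᵢ = 1 with Kᵢ = Pᵢˢᵃᵗ/P ⇒ 1/P = Σzᵢ/Pᵢˢᵃᵗ.
1/P = 0.8253/274.5 + 0.1747/250.2 = 0.0037048 ⇒ P = 269.9202 kPa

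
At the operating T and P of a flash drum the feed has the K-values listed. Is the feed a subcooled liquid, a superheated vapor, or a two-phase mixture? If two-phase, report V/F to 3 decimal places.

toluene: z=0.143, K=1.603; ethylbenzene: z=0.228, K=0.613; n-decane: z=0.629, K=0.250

ΣzᵢKᵢ = 0.526; Σzᵢ/Kᵢ = 2.977.
Since ΣzᵢKᵢ < 1 the mixture is below its bubble point — single liquid phase.

subcooled liquid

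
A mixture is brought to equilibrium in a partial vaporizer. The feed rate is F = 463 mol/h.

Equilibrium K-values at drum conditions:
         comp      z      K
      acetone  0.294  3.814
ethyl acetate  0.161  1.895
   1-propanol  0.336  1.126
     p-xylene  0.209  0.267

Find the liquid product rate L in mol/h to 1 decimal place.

L = 89.4 mol/h

Material balance + equilibrium reduce to Σ zᵢ(Kᵢ−1)/(1+V/F(Kᵢ−1)) = 0.
Check two-phase: ΣzᵢKᵢ = 1.861 > 1 and Σzᵢ/Kᵢ = 1.243 > 1, so g(0) = 0.861 > 0 and g(1) = -0.243 < 0.
Iterate (Newton) starting at V/F = 0.36:
  V/F = 0.360: g = 0.3523, g' = -0.860 → V/F = 0.770
  V/F = 0.770: g = 0.0339, g' = -0.873 → V/F = 0.808
  V/F = 0.808: g = -0.0013, g' = -0.941 → V/F = 0.807
Converged at V/F = 0.807.
Then V = V/F·F = 0.8070·463 = 373.6 mol/h and L = F − V = 89.4 mol/h.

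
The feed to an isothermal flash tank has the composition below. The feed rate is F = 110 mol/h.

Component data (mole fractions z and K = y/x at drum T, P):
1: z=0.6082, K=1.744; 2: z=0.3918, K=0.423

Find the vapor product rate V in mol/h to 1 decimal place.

Let ψ = V/F and solve Σ zᵢ(Kᵢ−1)/(1+ψ(Kᵢ−1)) = 0.
Check two-phase: ΣzᵢKᵢ = 1.2264 > 1 and Σzᵢ/Kᵢ = 1.2750 > 1, so g(0) = 0.2264 > 0 and g(1) = -0.2750 < 0.
Binary case is linear: z₁(K₁−1)(1+ψ(K₂−1)) + z₂(K₂−1)(1+ψ(K₁−1)) = 0
⇒ ψ = [z₁(K₁−1)+z₂(K₂−1)] / [−(K₁−1)(K₂−1)] = 0.22643/0.42929 = 0.5275
Then V = ψ·F = 0.5275·110 = 58.0 mol/h and L = F − V = 52.0 mol/h.

V = 58.0 mol/h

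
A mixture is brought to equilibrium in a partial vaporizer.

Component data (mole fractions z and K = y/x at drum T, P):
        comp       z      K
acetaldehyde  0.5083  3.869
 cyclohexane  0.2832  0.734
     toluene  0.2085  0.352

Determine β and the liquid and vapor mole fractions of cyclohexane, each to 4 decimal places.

β = 0.8812, x_cyclohexane = 0.3699, y_cyclohexane = 0.2715

Material balance + equilibrium reduce to Σ zᵢ(Kᵢ−1)/(1+β(Kᵢ−1)) = 0.
Check two-phase: ΣzᵢKᵢ = 2.2479 > 1 and Σzᵢ/Kᵢ = 1.1095 > 1, so g(0) = 1.2479 > 0 and g(1) = -0.1095 < 0.
Newton iteration, β⁰ = 0.5:
  β = 0.5000: g = 0.31227, g' = -0.9242 → β = 0.8379
  β = 0.8379: g = 0.03588, g' = -0.8134 → β = 0.8820
  β = 0.8820: g = -0.00068, g' = -0.8468 → β = 0.8812
Converged at β = 0.8812.
Compositions from xᵢ = zᵢ/(1+β(Kᵢ−1)), yᵢ = Kᵢxᵢ:
  acetaldehyde: x = 0.1441, y = 0.5574
  cyclohexane: x = 0.3699, y = 0.2715
  toluene: x = 0.4860, y = 0.1711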